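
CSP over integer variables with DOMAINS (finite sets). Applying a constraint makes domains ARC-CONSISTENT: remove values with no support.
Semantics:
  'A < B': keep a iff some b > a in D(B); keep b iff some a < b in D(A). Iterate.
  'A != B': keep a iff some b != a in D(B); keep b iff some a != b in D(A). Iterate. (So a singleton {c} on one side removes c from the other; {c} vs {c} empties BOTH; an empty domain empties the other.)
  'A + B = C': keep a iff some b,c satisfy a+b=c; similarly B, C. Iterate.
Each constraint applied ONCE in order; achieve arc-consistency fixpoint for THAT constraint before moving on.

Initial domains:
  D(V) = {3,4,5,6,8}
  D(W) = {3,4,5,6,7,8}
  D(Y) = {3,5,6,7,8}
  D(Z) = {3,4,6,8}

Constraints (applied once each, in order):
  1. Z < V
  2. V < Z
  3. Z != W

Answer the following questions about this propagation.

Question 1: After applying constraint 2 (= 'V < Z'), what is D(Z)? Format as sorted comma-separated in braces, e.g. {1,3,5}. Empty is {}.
Answer: {6}

Derivation:
Constraint 1 (Z < V) on D(Z)={3,4,6,8} D(V)={3,4,5,6,8}: Z {3,4,6,8}->{3,4,6}; V {3,4,5,6,8}->{4,5,6,8}
Constraint 2 (V < Z) on D(V)={4,5,6,8} D(Z)={3,4,6}: V {4,5,6,8}->{4,5}; Z {3,4,6}->{6}
So after constraint 2: D(Z) = {6}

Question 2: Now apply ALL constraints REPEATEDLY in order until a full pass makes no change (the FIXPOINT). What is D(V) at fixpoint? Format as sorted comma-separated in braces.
Answer: {}

Derivation:
pass 0 (initial): D(V)={3,4,5,6,8}
pass 1: V {3,4,5,6,8}->{4,5}; W {3,4,5,6,7,8}->{3,4,5,7,8}; Z {3,4,6,8}->{6}
pass 2: V {4,5}->{}; W {3,4,5,7,8}->{}; Z {6}->{}
pass 3: no change
Fixpoint after 3 passes: D(V) = {}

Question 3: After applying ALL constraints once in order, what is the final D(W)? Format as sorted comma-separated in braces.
Constraint 1 (Z < V) on D(Z)={3,4,6,8} D(V)={3,4,5,6,8}: Z {3,4,6,8}->{3,4,6}; V {3,4,5,6,8}->{4,5,6,8}
Constraint 2 (V < Z) on D(V)={4,5,6,8} D(Z)={3,4,6}: V {4,5,6,8}->{4,5}; Z {3,4,6}->{6}
Constraint 3 (Z != W) on D(Z)={6} D(W)={3,4,5,6,7,8}: W {3,4,5,6,7,8}->{3,4,5,7,8}
So after all 3 constraints: D(W) = {3,4,5,7,8}

Answer: {3,4,5,7,8}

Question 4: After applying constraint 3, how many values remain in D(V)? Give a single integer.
Answer: 2

Derivation:
Constraint 1 (Z < V) on D(Z)={3,4,6,8} D(V)={3,4,5,6,8}: Z {3,4,6,8}->{3,4,6}; V {3,4,5,6,8}->{4,5,6,8}
Constraint 2 (V < Z) on D(V)={4,5,6,8} D(Z)={3,4,6}: V {4,5,6,8}->{4,5}; Z {3,4,6}->{6}
Constraint 3 (Z != W) on D(Z)={6} D(W)={3,4,5,6,7,8}: W {3,4,5,6,7,8}->{3,4,5,7,8}
So after constraint 3: D(V)={4,5}, size = 2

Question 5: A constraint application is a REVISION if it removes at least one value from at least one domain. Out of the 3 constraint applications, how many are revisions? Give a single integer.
Constraint 1 (Z < V) on D(Z)={3,4,6,8} D(V)={3,4,5,6,8}: Z {3,4,6,8}->{3,4,6}; V {3,4,5,6,8}->{4,5,6,8} => REVISION
Constraint 2 (V < Z) on D(V)={4,5,6,8} D(Z)={3,4,6}: V {4,5,6,8}->{4,5}; Z {3,4,6}->{6} => REVISION
Constraint 3 (Z != W) on D(Z)={6} D(W)={3,4,5,6,7,8}: W {3,4,5,6,7,8}->{3,4,5,7,8} => REVISION
Total revisions = 3

Answer: 3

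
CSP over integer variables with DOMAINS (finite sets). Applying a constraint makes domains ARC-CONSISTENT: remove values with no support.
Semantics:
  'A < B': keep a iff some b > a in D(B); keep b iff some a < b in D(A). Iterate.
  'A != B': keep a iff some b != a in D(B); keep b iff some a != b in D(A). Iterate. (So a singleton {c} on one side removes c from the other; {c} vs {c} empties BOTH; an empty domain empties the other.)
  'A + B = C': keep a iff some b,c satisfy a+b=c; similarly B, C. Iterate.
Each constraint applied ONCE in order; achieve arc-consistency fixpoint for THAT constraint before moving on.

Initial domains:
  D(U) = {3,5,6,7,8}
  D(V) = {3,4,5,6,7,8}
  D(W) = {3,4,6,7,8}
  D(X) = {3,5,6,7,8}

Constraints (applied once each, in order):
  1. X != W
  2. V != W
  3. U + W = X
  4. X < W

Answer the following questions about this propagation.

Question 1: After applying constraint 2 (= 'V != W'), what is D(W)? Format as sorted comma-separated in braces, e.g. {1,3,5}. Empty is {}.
Constraint 1 (X != W) on D(X)={3,5,6,7,8} D(W)={3,4,6,7,8}: no change
Constraint 2 (V != W) on D(V)={3,4,5,6,7,8} D(W)={3,4,6,7,8}: no change
So after constraint 2: D(W) = {3,4,6,7,8}

Answer: {3,4,6,7,8}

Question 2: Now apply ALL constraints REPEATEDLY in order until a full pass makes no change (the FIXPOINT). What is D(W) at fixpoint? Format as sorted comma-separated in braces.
pass 0 (initial): D(W)={3,4,6,7,8}
pass 1: U {3,5,6,7,8}->{3,5}; W {3,4,6,7,8}->{}; X {3,5,6,7,8}->{}
pass 2: U {3,5}->{}; V {3,4,5,6,7,8}->{}
pass 3: no change
Fixpoint after 3 passes: D(W) = {}

Answer: {}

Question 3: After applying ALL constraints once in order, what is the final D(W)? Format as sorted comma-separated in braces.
Constraint 1 (X != W) on D(X)={3,5,6,7,8} D(W)={3,4,6,7,8}: no change
Constraint 2 (V != W) on D(V)={3,4,5,6,7,8} D(W)={3,4,6,7,8}: no change
Constraint 3 (U + W = X) on D(U)={3,5,6,7,8} D(W)={3,4,6,7,8} D(X)={3,5,6,7,8}: U {3,5,6,7,8}->{3,5}; W {3,4,6,7,8}->{3,4}; X {3,5,6,7,8}->{6,7,8}
Constraint 4 (X < W) on D(X)={6,7,8} D(W)={3,4}: X {6,7,8}->{}; W {3,4}->{}
So after all 4 constraints: D(W) = {}

Answer: {}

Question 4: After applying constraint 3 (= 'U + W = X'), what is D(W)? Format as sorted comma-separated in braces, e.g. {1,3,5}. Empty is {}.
Constraint 1 (X != W) on D(X)={3,5,6,7,8} D(W)={3,4,6,7,8}: no change
Constraint 2 (V != W) on D(V)={3,4,5,6,7,8} D(W)={3,4,6,7,8}: no change
Constraint 3 (U + W = X) on D(U)={3,5,6,7,8} D(W)={3,4,6,7,8} D(X)={3,5,6,7,8}: U {3,5,6,7,8}->{3,5}; W {3,4,6,7,8}->{3,4}; X {3,5,6,7,8}->{6,7,8}
So after constraint 3: D(W) = {3,4}

Answer: {3,4}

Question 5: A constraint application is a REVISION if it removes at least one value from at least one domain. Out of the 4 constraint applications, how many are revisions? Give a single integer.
Constraint 1 (X != W) on D(X)={3,5,6,7,8} D(W)={3,4,6,7,8}: no change => not a revision
Constraint 2 (V != W) on D(V)={3,4,5,6,7,8} D(W)={3,4,6,7,8}: no change => not a revision
Constraint 3 (U + W = X) on D(U)={3,5,6,7,8} D(W)={3,4,6,7,8} D(X)={3,5,6,7,8}: U {3,5,6,7,8}->{3,5}; W {3,4,6,7,8}->{3,4}; X {3,5,6,7,8}->{6,7,8} => REVISION
Constraint 4 (X < W) on D(X)={6,7,8} D(W)={3,4}: X {6,7,8}->{}; W {3,4}->{} => REVISION
Total revisions = 2

Answer: 2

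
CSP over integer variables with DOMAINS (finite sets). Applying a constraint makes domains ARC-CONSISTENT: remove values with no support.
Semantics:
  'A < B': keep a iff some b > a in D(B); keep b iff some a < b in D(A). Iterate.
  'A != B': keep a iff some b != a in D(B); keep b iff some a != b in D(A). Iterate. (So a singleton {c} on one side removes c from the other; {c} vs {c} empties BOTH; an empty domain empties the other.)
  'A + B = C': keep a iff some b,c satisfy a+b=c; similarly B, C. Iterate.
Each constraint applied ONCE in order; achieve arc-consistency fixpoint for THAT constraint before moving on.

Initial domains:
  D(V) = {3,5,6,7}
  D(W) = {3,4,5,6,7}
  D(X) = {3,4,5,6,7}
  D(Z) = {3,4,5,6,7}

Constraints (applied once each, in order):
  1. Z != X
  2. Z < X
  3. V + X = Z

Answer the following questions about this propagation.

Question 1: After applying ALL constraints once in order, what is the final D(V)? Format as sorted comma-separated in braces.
Constraint 1 (Z != X) on D(Z)={3,4,5,6,7} D(X)={3,4,5,6,7}: no change
Constraint 2 (Z < X) on D(Z)={3,4,5,6,7} D(X)={3,4,5,6,7}: Z {3,4,5,6,7}->{3,4,5,6}; X {3,4,5,6,7}->{4,5,6,7}
Constraint 3 (V + X = Z) on D(V)={3,5,6,7} D(X)={4,5,6,7} D(Z)={3,4,5,6}: V {3,5,6,7}->{}; X {4,5,6,7}->{}; Z {3,4,5,6}->{}
So after all 3 constraints: D(V) = {}

Answer: {}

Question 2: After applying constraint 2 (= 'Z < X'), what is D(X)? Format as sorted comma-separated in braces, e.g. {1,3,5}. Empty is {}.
Constraint 1 (Z != X) on D(Z)={3,4,5,6,7} D(X)={3,4,5,6,7}: no change
Constraint 2 (Z < X) on D(Z)={3,4,5,6,7} D(X)={3,4,5,6,7}: Z {3,4,5,6,7}->{3,4,5,6}; X {3,4,5,6,7}->{4,5,6,7}
So after constraint 2: D(X) = {4,5,6,7}

Answer: {4,5,6,7}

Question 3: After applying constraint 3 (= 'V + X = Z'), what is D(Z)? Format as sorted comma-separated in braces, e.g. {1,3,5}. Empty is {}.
Answer: {}

Derivation:
Constraint 1 (Z != X) on D(Z)={3,4,5,6,7} D(X)={3,4,5,6,7}: no change
Constraint 2 (Z < X) on D(Z)={3,4,5,6,7} D(X)={3,4,5,6,7}: Z {3,4,5,6,7}->{3,4,5,6}; X {3,4,5,6,7}->{4,5,6,7}
Constraint 3 (V + X = Z) on D(V)={3,5,6,7} D(X)={4,5,6,7} D(Z)={3,4,5,6}: V {3,5,6,7}->{}; X {4,5,6,7}->{}; Z {3,4,5,6}->{}
So after constraint 3: D(Z) = {}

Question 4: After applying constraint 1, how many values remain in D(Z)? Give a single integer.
Constraint 1 (Z != X) on D(Z)={3,4,5,6,7} D(X)={3,4,5,6,7}: no change
So after constraint 1: D(Z)={3,4,5,6,7}, size = 5

Answer: 5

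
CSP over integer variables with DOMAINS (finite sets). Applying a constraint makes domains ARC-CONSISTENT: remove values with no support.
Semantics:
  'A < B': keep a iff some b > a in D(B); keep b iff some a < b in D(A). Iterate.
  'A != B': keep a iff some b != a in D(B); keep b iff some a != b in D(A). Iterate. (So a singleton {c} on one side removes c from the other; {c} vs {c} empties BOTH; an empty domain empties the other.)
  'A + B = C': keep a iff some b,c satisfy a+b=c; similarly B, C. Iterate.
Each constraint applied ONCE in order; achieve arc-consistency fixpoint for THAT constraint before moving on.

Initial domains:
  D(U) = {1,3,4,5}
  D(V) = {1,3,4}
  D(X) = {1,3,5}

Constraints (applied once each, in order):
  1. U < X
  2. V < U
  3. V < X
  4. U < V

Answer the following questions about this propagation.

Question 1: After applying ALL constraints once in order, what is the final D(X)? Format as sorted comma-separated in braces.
Constraint 1 (U < X) on D(U)={1,3,4,5} D(X)={1,3,5}: U {1,3,4,5}->{1,3,4}; X {1,3,5}->{3,5}
Constraint 2 (V < U) on D(V)={1,3,4} D(U)={1,3,4}: V {1,3,4}->{1,3}; U {1,3,4}->{3,4}
Constraint 3 (V < X) on D(V)={1,3} D(X)={3,5}: no change
Constraint 4 (U < V) on D(U)={3,4} D(V)={1,3}: U {3,4}->{}; V {1,3}->{}
So after all 4 constraints: D(X) = {3,5}

Answer: {3,5}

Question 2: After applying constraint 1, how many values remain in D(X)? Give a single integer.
Constraint 1 (U < X) on D(U)={1,3,4,5} D(X)={1,3,5}: U {1,3,4,5}->{1,3,4}; X {1,3,5}->{3,5}
So after constraint 1: D(X)={3,5}, size = 2

Answer: 2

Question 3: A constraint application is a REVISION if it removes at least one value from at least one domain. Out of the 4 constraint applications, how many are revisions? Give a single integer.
Constraint 1 (U < X) on D(U)={1,3,4,5} D(X)={1,3,5}: U {1,3,4,5}->{1,3,4}; X {1,3,5}->{3,5} => REVISION
Constraint 2 (V < U) on D(V)={1,3,4} D(U)={1,3,4}: V {1,3,4}->{1,3}; U {1,3,4}->{3,4} => REVISION
Constraint 3 (V < X) on D(V)={1,3} D(X)={3,5}: no change => not a revision
Constraint 4 (U < V) on D(U)={3,4} D(V)={1,3}: U {3,4}->{}; V {1,3}->{} => REVISION
Total revisions = 3

Answer: 3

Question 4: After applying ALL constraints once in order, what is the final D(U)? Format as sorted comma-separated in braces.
Answer: {}

Derivation:
Constraint 1 (U < X) on D(U)={1,3,4,5} D(X)={1,3,5}: U {1,3,4,5}->{1,3,4}; X {1,3,5}->{3,5}
Constraint 2 (V < U) on D(V)={1,3,4} D(U)={1,3,4}: V {1,3,4}->{1,3}; U {1,3,4}->{3,4}
Constraint 3 (V < X) on D(V)={1,3} D(X)={3,5}: no change
Constraint 4 (U < V) on D(U)={3,4} D(V)={1,3}: U {3,4}->{}; V {1,3}->{}
So after all 4 constraints: D(U) = {}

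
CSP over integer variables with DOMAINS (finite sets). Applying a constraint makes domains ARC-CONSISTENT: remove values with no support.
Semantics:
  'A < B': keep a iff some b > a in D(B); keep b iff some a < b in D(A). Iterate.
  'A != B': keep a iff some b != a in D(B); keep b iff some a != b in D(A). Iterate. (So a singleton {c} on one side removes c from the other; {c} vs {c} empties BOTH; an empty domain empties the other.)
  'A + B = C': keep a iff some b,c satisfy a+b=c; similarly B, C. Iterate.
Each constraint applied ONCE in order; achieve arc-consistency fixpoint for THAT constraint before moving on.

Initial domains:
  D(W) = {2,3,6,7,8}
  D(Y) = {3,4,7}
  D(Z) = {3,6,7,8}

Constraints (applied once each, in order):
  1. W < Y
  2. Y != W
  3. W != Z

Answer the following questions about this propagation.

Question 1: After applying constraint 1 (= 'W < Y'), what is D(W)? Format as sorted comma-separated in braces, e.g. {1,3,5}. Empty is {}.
Answer: {2,3,6}

Derivation:
Constraint 1 (W < Y) on D(W)={2,3,6,7,8} D(Y)={3,4,7}: W {2,3,6,7,8}->{2,3,6}
So after constraint 1: D(W) = {2,3,6}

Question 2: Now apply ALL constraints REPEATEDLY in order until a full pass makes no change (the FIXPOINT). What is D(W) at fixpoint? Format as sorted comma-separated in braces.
pass 0 (initial): D(W)={2,3,6,7,8}
pass 1: W {2,3,6,7,8}->{2,3,6}
pass 2: no change
Fixpoint after 2 passes: D(W) = {2,3,6}

Answer: {2,3,6}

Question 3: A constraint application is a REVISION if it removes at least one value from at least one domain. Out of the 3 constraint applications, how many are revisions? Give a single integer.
Constraint 1 (W < Y) on D(W)={2,3,6,7,8} D(Y)={3,4,7}: W {2,3,6,7,8}->{2,3,6} => REVISION
Constraint 2 (Y != W) on D(Y)={3,4,7} D(W)={2,3,6}: no change => not a revision
Constraint 3 (W != Z) on D(W)={2,3,6} D(Z)={3,6,7,8}: no change => not a revision
Total revisions = 1

Answer: 1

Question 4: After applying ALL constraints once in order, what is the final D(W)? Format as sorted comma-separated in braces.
Constraint 1 (W < Y) on D(W)={2,3,6,7,8} D(Y)={3,4,7}: W {2,3,6,7,8}->{2,3,6}
Constraint 2 (Y != W) on D(Y)={3,4,7} D(W)={2,3,6}: no change
Constraint 3 (W != Z) on D(W)={2,3,6} D(Z)={3,6,7,8}: no change
So after all 3 constraints: D(W) = {2,3,6}

Answer: {2,3,6}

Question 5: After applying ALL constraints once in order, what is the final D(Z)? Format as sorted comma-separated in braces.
Constraint 1 (W < Y) on D(W)={2,3,6,7,8} D(Y)={3,4,7}: W {2,3,6,7,8}->{2,3,6}
Constraint 2 (Y != W) on D(Y)={3,4,7} D(W)={2,3,6}: no change
Constraint 3 (W != Z) on D(W)={2,3,6} D(Z)={3,6,7,8}: no change
So after all 3 constraints: D(Z) = {3,6,7,8}

Answer: {3,6,7,8}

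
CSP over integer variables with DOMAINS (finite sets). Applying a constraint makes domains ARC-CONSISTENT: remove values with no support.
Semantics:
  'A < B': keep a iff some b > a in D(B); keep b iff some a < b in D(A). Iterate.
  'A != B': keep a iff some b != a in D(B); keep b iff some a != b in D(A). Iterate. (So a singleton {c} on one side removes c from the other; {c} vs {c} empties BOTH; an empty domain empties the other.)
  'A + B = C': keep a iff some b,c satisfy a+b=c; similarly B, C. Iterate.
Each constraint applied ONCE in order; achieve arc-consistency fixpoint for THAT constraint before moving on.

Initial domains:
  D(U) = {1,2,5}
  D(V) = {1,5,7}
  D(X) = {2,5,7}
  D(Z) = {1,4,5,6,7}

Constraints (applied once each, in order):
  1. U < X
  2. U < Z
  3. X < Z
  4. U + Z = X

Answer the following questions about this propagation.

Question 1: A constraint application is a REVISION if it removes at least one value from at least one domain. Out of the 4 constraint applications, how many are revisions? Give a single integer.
Constraint 1 (U < X) on D(U)={1,2,5} D(X)={2,5,7}: no change => not a revision
Constraint 2 (U < Z) on D(U)={1,2,5} D(Z)={1,4,5,6,7}: Z {1,4,5,6,7}->{4,5,6,7} => REVISION
Constraint 3 (X < Z) on D(X)={2,5,7} D(Z)={4,5,6,7}: X {2,5,7}->{2,5} => REVISION
Constraint 4 (U + Z = X) on D(U)={1,2,5} D(Z)={4,5,6,7} D(X)={2,5}: U {1,2,5}->{1}; Z {4,5,6,7}->{4}; X {2,5}->{5} => REVISION
Total revisions = 3

Answer: 3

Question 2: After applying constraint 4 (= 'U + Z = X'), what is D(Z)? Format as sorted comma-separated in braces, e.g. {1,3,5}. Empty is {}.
Constraint 1 (U < X) on D(U)={1,2,5} D(X)={2,5,7}: no change
Constraint 2 (U < Z) on D(U)={1,2,5} D(Z)={1,4,5,6,7}: Z {1,4,5,6,7}->{4,5,6,7}
Constraint 3 (X < Z) on D(X)={2,5,7} D(Z)={4,5,6,7}: X {2,5,7}->{2,5}
Constraint 4 (U + Z = X) on D(U)={1,2,5} D(Z)={4,5,6,7} D(X)={2,5}: U {1,2,5}->{1}; Z {4,5,6,7}->{4}; X {2,5}->{5}
So after constraint 4: D(Z) = {4}

Answer: {4}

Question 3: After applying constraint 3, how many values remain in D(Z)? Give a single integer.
Answer: 4

Derivation:
Constraint 1 (U < X) on D(U)={1,2,5} D(X)={2,5,7}: no change
Constraint 2 (U < Z) on D(U)={1,2,5} D(Z)={1,4,5,6,7}: Z {1,4,5,6,7}->{4,5,6,7}
Constraint 3 (X < Z) on D(X)={2,5,7} D(Z)={4,5,6,7}: X {2,5,7}->{2,5}
So after constraint 3: D(Z)={4,5,6,7}, size = 4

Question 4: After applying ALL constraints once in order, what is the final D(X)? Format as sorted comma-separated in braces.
Constraint 1 (U < X) on D(U)={1,2,5} D(X)={2,5,7}: no change
Constraint 2 (U < Z) on D(U)={1,2,5} D(Z)={1,4,5,6,7}: Z {1,4,5,6,7}->{4,5,6,7}
Constraint 3 (X < Z) on D(X)={2,5,7} D(Z)={4,5,6,7}: X {2,5,7}->{2,5}
Constraint 4 (U + Z = X) on D(U)={1,2,5} D(Z)={4,5,6,7} D(X)={2,5}: U {1,2,5}->{1}; Z {4,5,6,7}->{4}; X {2,5}->{5}
So after all 4 constraints: D(X) = {5}

Answer: {5}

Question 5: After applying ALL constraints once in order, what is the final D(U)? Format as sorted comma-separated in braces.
Answer: {1}

Derivation:
Constraint 1 (U < X) on D(U)={1,2,5} D(X)={2,5,7}: no change
Constraint 2 (U < Z) on D(U)={1,2,5} D(Z)={1,4,5,6,7}: Z {1,4,5,6,7}->{4,5,6,7}
Constraint 3 (X < Z) on D(X)={2,5,7} D(Z)={4,5,6,7}: X {2,5,7}->{2,5}
Constraint 4 (U + Z = X) on D(U)={1,2,5} D(Z)={4,5,6,7} D(X)={2,5}: U {1,2,5}->{1}; Z {4,5,6,7}->{4}; X {2,5}->{5}
So after all 4 constraints: D(U) = {1}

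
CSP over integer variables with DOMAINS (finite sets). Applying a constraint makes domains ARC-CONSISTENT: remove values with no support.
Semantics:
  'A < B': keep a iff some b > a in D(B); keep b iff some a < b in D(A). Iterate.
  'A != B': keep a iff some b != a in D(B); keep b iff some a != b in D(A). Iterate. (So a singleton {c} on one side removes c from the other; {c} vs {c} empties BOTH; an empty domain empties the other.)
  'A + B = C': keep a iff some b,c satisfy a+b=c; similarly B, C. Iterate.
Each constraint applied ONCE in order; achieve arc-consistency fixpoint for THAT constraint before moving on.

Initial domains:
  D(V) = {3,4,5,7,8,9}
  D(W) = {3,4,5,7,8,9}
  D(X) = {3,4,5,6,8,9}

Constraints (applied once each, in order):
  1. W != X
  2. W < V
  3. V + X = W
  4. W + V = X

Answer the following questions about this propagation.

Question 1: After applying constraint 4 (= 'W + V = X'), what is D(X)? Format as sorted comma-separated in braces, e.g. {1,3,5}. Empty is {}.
Constraint 1 (W != X) on D(W)={3,4,5,7,8,9} D(X)={3,4,5,6,8,9}: no change
Constraint 2 (W < V) on D(W)={3,4,5,7,8,9} D(V)={3,4,5,7,8,9}: W {3,4,5,7,8,9}->{3,4,5,7,8}; V {3,4,5,7,8,9}->{4,5,7,8,9}
Constraint 3 (V + X = W) on D(V)={4,5,7,8,9} D(X)={3,4,5,6,8,9} D(W)={3,4,5,7,8}: V {4,5,7,8,9}->{4,5}; X {3,4,5,6,8,9}->{3,4}; W {3,4,5,7,8}->{7,8}
Constraint 4 (W + V = X) on D(W)={7,8} D(V)={4,5} D(X)={3,4}: W {7,8}->{}; V {4,5}->{}; X {3,4}->{}
So after constraint 4: D(X) = {}

Answer: {}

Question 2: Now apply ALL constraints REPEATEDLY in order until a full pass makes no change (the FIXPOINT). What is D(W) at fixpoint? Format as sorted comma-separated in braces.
pass 0 (initial): D(W)={3,4,5,7,8,9}
pass 1: V {3,4,5,7,8,9}->{}; W {3,4,5,7,8,9}->{}; X {3,4,5,6,8,9}->{}
pass 2: no change
Fixpoint after 2 passes: D(W) = {}

Answer: {}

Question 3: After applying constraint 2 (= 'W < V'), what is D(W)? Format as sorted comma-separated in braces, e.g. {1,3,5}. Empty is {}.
Constraint 1 (W != X) on D(W)={3,4,5,7,8,9} D(X)={3,4,5,6,8,9}: no change
Constraint 2 (W < V) on D(W)={3,4,5,7,8,9} D(V)={3,4,5,7,8,9}: W {3,4,5,7,8,9}->{3,4,5,7,8}; V {3,4,5,7,8,9}->{4,5,7,8,9}
So after constraint 2: D(W) = {3,4,5,7,8}

Answer: {3,4,5,7,8}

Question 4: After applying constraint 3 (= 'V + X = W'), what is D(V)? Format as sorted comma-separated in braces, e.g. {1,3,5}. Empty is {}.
Answer: {4,5}

Derivation:
Constraint 1 (W != X) on D(W)={3,4,5,7,8,9} D(X)={3,4,5,6,8,9}: no change
Constraint 2 (W < V) on D(W)={3,4,5,7,8,9} D(V)={3,4,5,7,8,9}: W {3,4,5,7,8,9}->{3,4,5,7,8}; V {3,4,5,7,8,9}->{4,5,7,8,9}
Constraint 3 (V + X = W) on D(V)={4,5,7,8,9} D(X)={3,4,5,6,8,9} D(W)={3,4,5,7,8}: V {4,5,7,8,9}->{4,5}; X {3,4,5,6,8,9}->{3,4}; W {3,4,5,7,8}->{7,8}
So after constraint 3: D(V) = {4,5}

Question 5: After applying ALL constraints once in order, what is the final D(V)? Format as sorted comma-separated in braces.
Constraint 1 (W != X) on D(W)={3,4,5,7,8,9} D(X)={3,4,5,6,8,9}: no change
Constraint 2 (W < V) on D(W)={3,4,5,7,8,9} D(V)={3,4,5,7,8,9}: W {3,4,5,7,8,9}->{3,4,5,7,8}; V {3,4,5,7,8,9}->{4,5,7,8,9}
Constraint 3 (V + X = W) on D(V)={4,5,7,8,9} D(X)={3,4,5,6,8,9} D(W)={3,4,5,7,8}: V {4,5,7,8,9}->{4,5}; X {3,4,5,6,8,9}->{3,4}; W {3,4,5,7,8}->{7,8}
Constraint 4 (W + V = X) on D(W)={7,8} D(V)={4,5} D(X)={3,4}: W {7,8}->{}; V {4,5}->{}; X {3,4}->{}
So after all 4 constraints: D(V) = {}

Answer: {}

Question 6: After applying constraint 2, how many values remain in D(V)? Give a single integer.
Answer: 5

Derivation:
Constraint 1 (W != X) on D(W)={3,4,5,7,8,9} D(X)={3,4,5,6,8,9}: no change
Constraint 2 (W < V) on D(W)={3,4,5,7,8,9} D(V)={3,4,5,7,8,9}: W {3,4,5,7,8,9}->{3,4,5,7,8}; V {3,4,5,7,8,9}->{4,5,7,8,9}
So after constraint 2: D(V)={4,5,7,8,9}, size = 5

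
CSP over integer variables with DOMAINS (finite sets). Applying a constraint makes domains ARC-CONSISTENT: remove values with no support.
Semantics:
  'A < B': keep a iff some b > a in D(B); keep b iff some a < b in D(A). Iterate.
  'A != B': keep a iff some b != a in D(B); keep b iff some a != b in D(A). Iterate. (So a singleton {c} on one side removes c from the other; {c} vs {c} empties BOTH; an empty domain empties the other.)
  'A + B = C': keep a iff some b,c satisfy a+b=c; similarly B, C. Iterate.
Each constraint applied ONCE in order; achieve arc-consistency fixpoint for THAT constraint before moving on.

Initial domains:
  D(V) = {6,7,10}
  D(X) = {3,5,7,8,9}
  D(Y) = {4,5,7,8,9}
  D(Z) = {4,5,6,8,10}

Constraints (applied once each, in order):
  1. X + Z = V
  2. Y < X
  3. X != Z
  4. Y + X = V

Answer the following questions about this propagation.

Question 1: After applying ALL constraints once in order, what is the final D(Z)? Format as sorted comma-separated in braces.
Answer: {4}

Derivation:
Constraint 1 (X + Z = V) on D(X)={3,5,7,8,9} D(Z)={4,5,6,8,10} D(V)={6,7,10}: X {3,5,7,8,9}->{3,5}; Z {4,5,6,8,10}->{4,5}; V {6,7,10}->{7,10}
Constraint 2 (Y < X) on D(Y)={4,5,7,8,9} D(X)={3,5}: Y {4,5,7,8,9}->{4}; X {3,5}->{5}
Constraint 3 (X != Z) on D(X)={5} D(Z)={4,5}: Z {4,5}->{4}
Constraint 4 (Y + X = V) on D(Y)={4} D(X)={5} D(V)={7,10}: Y {4}->{}; X {5}->{}; V {7,10}->{}
So after all 4 constraints: D(Z) = {4}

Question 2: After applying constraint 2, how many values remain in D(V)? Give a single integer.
Answer: 2

Derivation:
Constraint 1 (X + Z = V) on D(X)={3,5,7,8,9} D(Z)={4,5,6,8,10} D(V)={6,7,10}: X {3,5,7,8,9}->{3,5}; Z {4,5,6,8,10}->{4,5}; V {6,7,10}->{7,10}
Constraint 2 (Y < X) on D(Y)={4,5,7,8,9} D(X)={3,5}: Y {4,5,7,8,9}->{4}; X {3,5}->{5}
So after constraint 2: D(V)={7,10}, size = 2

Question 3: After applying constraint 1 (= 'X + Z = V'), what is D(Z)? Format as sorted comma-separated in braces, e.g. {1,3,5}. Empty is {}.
Answer: {4,5}

Derivation:
Constraint 1 (X + Z = V) on D(X)={3,5,7,8,9} D(Z)={4,5,6,8,10} D(V)={6,7,10}: X {3,5,7,8,9}->{3,5}; Z {4,5,6,8,10}->{4,5}; V {6,7,10}->{7,10}
So after constraint 1: D(Z) = {4,5}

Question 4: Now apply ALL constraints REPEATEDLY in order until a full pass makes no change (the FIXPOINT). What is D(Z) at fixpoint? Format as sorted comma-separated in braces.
pass 0 (initial): D(Z)={4,5,6,8,10}
pass 1: V {6,7,10}->{}; X {3,5,7,8,9}->{}; Y {4,5,7,8,9}->{}; Z {4,5,6,8,10}->{4}
pass 2: Z {4}->{}
pass 3: no change
Fixpoint after 3 passes: D(Z) = {}

Answer: {}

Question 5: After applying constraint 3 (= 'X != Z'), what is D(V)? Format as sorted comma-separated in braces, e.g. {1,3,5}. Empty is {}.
Answer: {7,10}

Derivation:
Constraint 1 (X + Z = V) on D(X)={3,5,7,8,9} D(Z)={4,5,6,8,10} D(V)={6,7,10}: X {3,5,7,8,9}->{3,5}; Z {4,5,6,8,10}->{4,5}; V {6,7,10}->{7,10}
Constraint 2 (Y < X) on D(Y)={4,5,7,8,9} D(X)={3,5}: Y {4,5,7,8,9}->{4}; X {3,5}->{5}
Constraint 3 (X != Z) on D(X)={5} D(Z)={4,5}: Z {4,5}->{4}
So after constraint 3: D(V) = {7,10}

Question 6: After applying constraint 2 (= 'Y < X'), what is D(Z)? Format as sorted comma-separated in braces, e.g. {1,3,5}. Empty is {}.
Answer: {4,5}

Derivation:
Constraint 1 (X + Z = V) on D(X)={3,5,7,8,9} D(Z)={4,5,6,8,10} D(V)={6,7,10}: X {3,5,7,8,9}->{3,5}; Z {4,5,6,8,10}->{4,5}; V {6,7,10}->{7,10}
Constraint 2 (Y < X) on D(Y)={4,5,7,8,9} D(X)={3,5}: Y {4,5,7,8,9}->{4}; X {3,5}->{5}
So after constraint 2: D(Z) = {4,5}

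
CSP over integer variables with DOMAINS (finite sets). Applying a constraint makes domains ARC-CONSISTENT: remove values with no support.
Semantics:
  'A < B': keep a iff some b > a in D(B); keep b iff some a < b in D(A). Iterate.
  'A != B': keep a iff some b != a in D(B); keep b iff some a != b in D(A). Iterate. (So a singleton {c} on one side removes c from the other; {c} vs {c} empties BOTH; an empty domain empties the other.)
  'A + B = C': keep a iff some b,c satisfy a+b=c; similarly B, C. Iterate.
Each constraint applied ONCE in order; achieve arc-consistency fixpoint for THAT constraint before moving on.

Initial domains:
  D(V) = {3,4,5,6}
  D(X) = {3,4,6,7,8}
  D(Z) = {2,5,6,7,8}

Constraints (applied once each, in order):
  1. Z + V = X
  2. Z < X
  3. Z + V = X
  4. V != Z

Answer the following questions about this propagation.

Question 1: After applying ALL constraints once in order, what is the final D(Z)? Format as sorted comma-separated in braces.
Constraint 1 (Z + V = X) on D(Z)={2,5,6,7,8} D(V)={3,4,5,6} D(X)={3,4,6,7,8}: Z {2,5,6,7,8}->{2,5}; X {3,4,6,7,8}->{6,7,8}
Constraint 2 (Z < X) on D(Z)={2,5} D(X)={6,7,8}: no change
Constraint 3 (Z + V = X) on D(Z)={2,5} D(V)={3,4,5,6} D(X)={6,7,8}: no change
Constraint 4 (V != Z) on D(V)={3,4,5,6} D(Z)={2,5}: no change
So after all 4 constraints: D(Z) = {2,5}

Answer: {2,5}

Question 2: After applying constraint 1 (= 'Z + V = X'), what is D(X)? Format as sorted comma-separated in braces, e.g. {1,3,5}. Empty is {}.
Answer: {6,7,8}

Derivation:
Constraint 1 (Z + V = X) on D(Z)={2,5,6,7,8} D(V)={3,4,5,6} D(X)={3,4,6,7,8}: Z {2,5,6,7,8}->{2,5}; X {3,4,6,7,8}->{6,7,8}
So after constraint 1: D(X) = {6,7,8}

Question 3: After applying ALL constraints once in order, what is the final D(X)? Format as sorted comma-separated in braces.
Answer: {6,7,8}

Derivation:
Constraint 1 (Z + V = X) on D(Z)={2,5,6,7,8} D(V)={3,4,5,6} D(X)={3,4,6,7,8}: Z {2,5,6,7,8}->{2,5}; X {3,4,6,7,8}->{6,7,8}
Constraint 2 (Z < X) on D(Z)={2,5} D(X)={6,7,8}: no change
Constraint 3 (Z + V = X) on D(Z)={2,5} D(V)={3,4,5,6} D(X)={6,7,8}: no change
Constraint 4 (V != Z) on D(V)={3,4,5,6} D(Z)={2,5}: no change
So after all 4 constraints: D(X) = {6,7,8}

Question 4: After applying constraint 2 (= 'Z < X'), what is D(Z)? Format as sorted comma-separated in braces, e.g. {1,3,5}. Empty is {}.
Constraint 1 (Z + V = X) on D(Z)={2,5,6,7,8} D(V)={3,4,5,6} D(X)={3,4,6,7,8}: Z {2,5,6,7,8}->{2,5}; X {3,4,6,7,8}->{6,7,8}
Constraint 2 (Z < X) on D(Z)={2,5} D(X)={6,7,8}: no change
So after constraint 2: D(Z) = {2,5}

Answer: {2,5}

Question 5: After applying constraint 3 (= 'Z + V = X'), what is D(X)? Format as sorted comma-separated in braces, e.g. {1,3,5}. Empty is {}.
Answer: {6,7,8}

Derivation:
Constraint 1 (Z + V = X) on D(Z)={2,5,6,7,8} D(V)={3,4,5,6} D(X)={3,4,6,7,8}: Z {2,5,6,7,8}->{2,5}; X {3,4,6,7,8}->{6,7,8}
Constraint 2 (Z < X) on D(Z)={2,5} D(X)={6,7,8}: no change
Constraint 3 (Z + V = X) on D(Z)={2,5} D(V)={3,4,5,6} D(X)={6,7,8}: no change
So after constraint 3: D(X) = {6,7,8}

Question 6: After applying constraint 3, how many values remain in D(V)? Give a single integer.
Answer: 4

Derivation:
Constraint 1 (Z + V = X) on D(Z)={2,5,6,7,8} D(V)={3,4,5,6} D(X)={3,4,6,7,8}: Z {2,5,6,7,8}->{2,5}; X {3,4,6,7,8}->{6,7,8}
Constraint 2 (Z < X) on D(Z)={2,5} D(X)={6,7,8}: no change
Constraint 3 (Z + V = X) on D(Z)={2,5} D(V)={3,4,5,6} D(X)={6,7,8}: no change
So after constraint 3: D(V)={3,4,5,6}, size = 4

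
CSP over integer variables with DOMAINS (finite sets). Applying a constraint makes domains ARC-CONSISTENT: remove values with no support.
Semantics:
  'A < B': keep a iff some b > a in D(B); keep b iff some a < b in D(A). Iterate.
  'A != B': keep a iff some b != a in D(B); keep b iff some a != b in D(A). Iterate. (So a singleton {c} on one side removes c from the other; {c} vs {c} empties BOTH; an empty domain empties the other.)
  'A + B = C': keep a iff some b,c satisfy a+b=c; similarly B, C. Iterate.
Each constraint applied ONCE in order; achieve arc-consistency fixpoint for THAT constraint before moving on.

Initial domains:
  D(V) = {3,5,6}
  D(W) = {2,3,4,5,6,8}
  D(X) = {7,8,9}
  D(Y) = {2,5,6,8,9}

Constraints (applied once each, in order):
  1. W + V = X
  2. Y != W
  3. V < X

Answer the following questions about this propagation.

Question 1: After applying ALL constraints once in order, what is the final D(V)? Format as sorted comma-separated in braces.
Constraint 1 (W + V = X) on D(W)={2,3,4,5,6,8} D(V)={3,5,6} D(X)={7,8,9}: W {2,3,4,5,6,8}->{2,3,4,5,6}
Constraint 2 (Y != W) on D(Y)={2,5,6,8,9} D(W)={2,3,4,5,6}: no change
Constraint 3 (V < X) on D(V)={3,5,6} D(X)={7,8,9}: no change
So after all 3 constraints: D(V) = {3,5,6}

Answer: {3,5,6}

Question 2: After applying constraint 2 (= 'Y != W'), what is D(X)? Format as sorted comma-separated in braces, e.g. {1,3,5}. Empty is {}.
Answer: {7,8,9}

Derivation:
Constraint 1 (W + V = X) on D(W)={2,3,4,5,6,8} D(V)={3,5,6} D(X)={7,8,9}: W {2,3,4,5,6,8}->{2,3,4,5,6}
Constraint 2 (Y != W) on D(Y)={2,5,6,8,9} D(W)={2,3,4,5,6}: no change
So after constraint 2: D(X) = {7,8,9}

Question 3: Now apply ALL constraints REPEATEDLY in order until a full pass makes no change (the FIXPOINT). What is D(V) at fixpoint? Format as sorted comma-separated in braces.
pass 0 (initial): D(V)={3,5,6}
pass 1: W {2,3,4,5,6,8}->{2,3,4,5,6}
pass 2: no change
Fixpoint after 2 passes: D(V) = {3,5,6}

Answer: {3,5,6}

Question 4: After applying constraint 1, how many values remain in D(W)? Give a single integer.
Constraint 1 (W + V = X) on D(W)={2,3,4,5,6,8} D(V)={3,5,6} D(X)={7,8,9}: W {2,3,4,5,6,8}->{2,3,4,5,6}
So after constraint 1: D(W)={2,3,4,5,6}, size = 5

Answer: 5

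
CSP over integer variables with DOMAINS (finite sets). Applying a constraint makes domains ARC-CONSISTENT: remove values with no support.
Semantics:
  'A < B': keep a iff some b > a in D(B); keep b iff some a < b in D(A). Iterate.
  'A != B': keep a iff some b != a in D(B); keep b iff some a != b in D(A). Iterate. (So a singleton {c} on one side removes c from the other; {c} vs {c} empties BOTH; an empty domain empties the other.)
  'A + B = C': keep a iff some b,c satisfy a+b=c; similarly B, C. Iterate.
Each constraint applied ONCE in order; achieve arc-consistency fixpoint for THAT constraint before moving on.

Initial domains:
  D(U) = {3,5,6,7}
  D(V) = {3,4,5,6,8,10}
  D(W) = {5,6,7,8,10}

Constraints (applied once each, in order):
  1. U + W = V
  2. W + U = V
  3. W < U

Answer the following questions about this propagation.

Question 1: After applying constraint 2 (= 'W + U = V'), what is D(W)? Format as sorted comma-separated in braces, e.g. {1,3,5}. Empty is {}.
Answer: {5,7}

Derivation:
Constraint 1 (U + W = V) on D(U)={3,5,6,7} D(W)={5,6,7,8,10} D(V)={3,4,5,6,8,10}: U {3,5,6,7}->{3,5}; W {5,6,7,8,10}->{5,7}; V {3,4,5,6,8,10}->{8,10}
Constraint 2 (W + U = V) on D(W)={5,7} D(U)={3,5} D(V)={8,10}: no change
So after constraint 2: D(W) = {5,7}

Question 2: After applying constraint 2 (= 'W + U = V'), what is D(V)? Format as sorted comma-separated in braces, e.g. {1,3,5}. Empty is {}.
Constraint 1 (U + W = V) on D(U)={3,5,6,7} D(W)={5,6,7,8,10} D(V)={3,4,5,6,8,10}: U {3,5,6,7}->{3,5}; W {5,6,7,8,10}->{5,7}; V {3,4,5,6,8,10}->{8,10}
Constraint 2 (W + U = V) on D(W)={5,7} D(U)={3,5} D(V)={8,10}: no change
So after constraint 2: D(V) = {8,10}

Answer: {8,10}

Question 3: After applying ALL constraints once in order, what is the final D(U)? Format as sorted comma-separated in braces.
Constraint 1 (U + W = V) on D(U)={3,5,6,7} D(W)={5,6,7,8,10} D(V)={3,4,5,6,8,10}: U {3,5,6,7}->{3,5}; W {5,6,7,8,10}->{5,7}; V {3,4,5,6,8,10}->{8,10}
Constraint 2 (W + U = V) on D(W)={5,7} D(U)={3,5} D(V)={8,10}: no change
Constraint 3 (W < U) on D(W)={5,7} D(U)={3,5}: W {5,7}->{}; U {3,5}->{}
So after all 3 constraints: D(U) = {}

Answer: {}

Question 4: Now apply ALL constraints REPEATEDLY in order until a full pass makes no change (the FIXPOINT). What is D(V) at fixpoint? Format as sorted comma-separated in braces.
Answer: {}

Derivation:
pass 0 (initial): D(V)={3,4,5,6,8,10}
pass 1: U {3,5,6,7}->{}; V {3,4,5,6,8,10}->{8,10}; W {5,6,7,8,10}->{}
pass 2: V {8,10}->{}
pass 3: no change
Fixpoint after 3 passes: D(V) = {}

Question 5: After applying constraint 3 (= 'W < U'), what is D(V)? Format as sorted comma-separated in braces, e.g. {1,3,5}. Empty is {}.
Constraint 1 (U + W = V) on D(U)={3,5,6,7} D(W)={5,6,7,8,10} D(V)={3,4,5,6,8,10}: U {3,5,6,7}->{3,5}; W {5,6,7,8,10}->{5,7}; V {3,4,5,6,8,10}->{8,10}
Constraint 2 (W + U = V) on D(W)={5,7} D(U)={3,5} D(V)={8,10}: no change
Constraint 3 (W < U) on D(W)={5,7} D(U)={3,5}: W {5,7}->{}; U {3,5}->{}
So after constraint 3: D(V) = {8,10}

Answer: {8,10}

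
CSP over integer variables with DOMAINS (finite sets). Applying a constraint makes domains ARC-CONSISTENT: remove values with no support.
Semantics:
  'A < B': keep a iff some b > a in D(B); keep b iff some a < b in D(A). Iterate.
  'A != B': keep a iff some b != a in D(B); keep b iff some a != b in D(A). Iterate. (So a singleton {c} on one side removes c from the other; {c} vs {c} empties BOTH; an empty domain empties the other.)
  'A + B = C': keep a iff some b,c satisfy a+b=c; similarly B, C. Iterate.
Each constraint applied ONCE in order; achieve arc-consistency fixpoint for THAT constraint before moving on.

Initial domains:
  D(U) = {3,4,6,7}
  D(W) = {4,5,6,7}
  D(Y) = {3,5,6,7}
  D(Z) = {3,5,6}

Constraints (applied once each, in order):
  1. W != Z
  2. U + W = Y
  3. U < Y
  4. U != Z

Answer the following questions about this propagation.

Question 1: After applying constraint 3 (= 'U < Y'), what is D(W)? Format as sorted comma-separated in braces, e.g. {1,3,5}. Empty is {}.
Answer: {4}

Derivation:
Constraint 1 (W != Z) on D(W)={4,5,6,7} D(Z)={3,5,6}: no change
Constraint 2 (U + W = Y) on D(U)={3,4,6,7} D(W)={4,5,6,7} D(Y)={3,5,6,7}: U {3,4,6,7}->{3}; W {4,5,6,7}->{4}; Y {3,5,6,7}->{7}
Constraint 3 (U < Y) on D(U)={3} D(Y)={7}: no change
So after constraint 3: D(W) = {4}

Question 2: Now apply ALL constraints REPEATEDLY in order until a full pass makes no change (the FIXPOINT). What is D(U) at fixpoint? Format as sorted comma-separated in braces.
Answer: {3}

Derivation:
pass 0 (initial): D(U)={3,4,6,7}
pass 1: U {3,4,6,7}->{3}; W {4,5,6,7}->{4}; Y {3,5,6,7}->{7}; Z {3,5,6}->{5,6}
pass 2: no change
Fixpoint after 2 passes: D(U) = {3}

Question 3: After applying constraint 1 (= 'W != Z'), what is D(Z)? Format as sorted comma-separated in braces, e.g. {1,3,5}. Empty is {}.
Answer: {3,5,6}

Derivation:
Constraint 1 (W != Z) on D(W)={4,5,6,7} D(Z)={3,5,6}: no change
So after constraint 1: D(Z) = {3,5,6}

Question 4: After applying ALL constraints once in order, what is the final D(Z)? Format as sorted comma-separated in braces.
Constraint 1 (W != Z) on D(W)={4,5,6,7} D(Z)={3,5,6}: no change
Constraint 2 (U + W = Y) on D(U)={3,4,6,7} D(W)={4,5,6,7} D(Y)={3,5,6,7}: U {3,4,6,7}->{3}; W {4,5,6,7}->{4}; Y {3,5,6,7}->{7}
Constraint 3 (U < Y) on D(U)={3} D(Y)={7}: no change
Constraint 4 (U != Z) on D(U)={3} D(Z)={3,5,6}: Z {3,5,6}->{5,6}
So after all 4 constraints: D(Z) = {5,6}

Answer: {5,6}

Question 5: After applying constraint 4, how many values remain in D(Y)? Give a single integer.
Answer: 1

Derivation:
Constraint 1 (W != Z) on D(W)={4,5,6,7} D(Z)={3,5,6}: no change
Constraint 2 (U + W = Y) on D(U)={3,4,6,7} D(W)={4,5,6,7} D(Y)={3,5,6,7}: U {3,4,6,7}->{3}; W {4,5,6,7}->{4}; Y {3,5,6,7}->{7}
Constraint 3 (U < Y) on D(U)={3} D(Y)={7}: no change
Constraint 4 (U != Z) on D(U)={3} D(Z)={3,5,6}: Z {3,5,6}->{5,6}
So after constraint 4: D(Y)={7}, size = 1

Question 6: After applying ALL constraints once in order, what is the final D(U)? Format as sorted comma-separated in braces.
Constraint 1 (W != Z) on D(W)={4,5,6,7} D(Z)={3,5,6}: no change
Constraint 2 (U + W = Y) on D(U)={3,4,6,7} D(W)={4,5,6,7} D(Y)={3,5,6,7}: U {3,4,6,7}->{3}; W {4,5,6,7}->{4}; Y {3,5,6,7}->{7}
Constraint 3 (U < Y) on D(U)={3} D(Y)={7}: no change
Constraint 4 (U != Z) on D(U)={3} D(Z)={3,5,6}: Z {3,5,6}->{5,6}
So after all 4 constraints: D(U) = {3}

Answer: {3}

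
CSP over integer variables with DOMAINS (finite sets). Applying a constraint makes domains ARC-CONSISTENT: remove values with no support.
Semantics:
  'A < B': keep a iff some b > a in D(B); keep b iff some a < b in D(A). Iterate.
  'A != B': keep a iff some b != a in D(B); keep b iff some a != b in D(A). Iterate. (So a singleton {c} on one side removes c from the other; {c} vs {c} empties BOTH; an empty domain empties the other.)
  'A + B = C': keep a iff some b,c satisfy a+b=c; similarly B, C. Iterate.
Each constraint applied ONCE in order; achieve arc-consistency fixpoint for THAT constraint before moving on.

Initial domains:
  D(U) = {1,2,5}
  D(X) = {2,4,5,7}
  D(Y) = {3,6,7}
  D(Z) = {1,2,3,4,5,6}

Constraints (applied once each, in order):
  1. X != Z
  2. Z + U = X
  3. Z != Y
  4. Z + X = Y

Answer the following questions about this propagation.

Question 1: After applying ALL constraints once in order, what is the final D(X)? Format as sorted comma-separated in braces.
Answer: {2,4,5}

Derivation:
Constraint 1 (X != Z) on D(X)={2,4,5,7} D(Z)={1,2,3,4,5,6}: no change
Constraint 2 (Z + U = X) on D(Z)={1,2,3,4,5,6} D(U)={1,2,5} D(X)={2,4,5,7}: no change
Constraint 3 (Z != Y) on D(Z)={1,2,3,4,5,6} D(Y)={3,6,7}: no change
Constraint 4 (Z + X = Y) on D(Z)={1,2,3,4,5,6} D(X)={2,4,5,7} D(Y)={3,6,7}: Z {1,2,3,4,5,6}->{1,2,3,4,5}; X {2,4,5,7}->{2,4,5}
So after all 4 constraints: D(X) = {2,4,5}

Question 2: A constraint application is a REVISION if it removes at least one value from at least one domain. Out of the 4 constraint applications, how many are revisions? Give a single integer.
Answer: 1

Derivation:
Constraint 1 (X != Z) on D(X)={2,4,5,7} D(Z)={1,2,3,4,5,6}: no change => not a revision
Constraint 2 (Z + U = X) on D(Z)={1,2,3,4,5,6} D(U)={1,2,5} D(X)={2,4,5,7}: no change => not a revision
Constraint 3 (Z != Y) on D(Z)={1,2,3,4,5,6} D(Y)={3,6,7}: no change => not a revision
Constraint 4 (Z + X = Y) on D(Z)={1,2,3,4,5,6} D(X)={2,4,5,7} D(Y)={3,6,7}: Z {1,2,3,4,5,6}->{1,2,3,4,5}; X {2,4,5,7}->{2,4,5} => REVISION
Total revisions = 1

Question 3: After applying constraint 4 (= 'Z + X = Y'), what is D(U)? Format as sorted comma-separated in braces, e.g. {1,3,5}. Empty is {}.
Constraint 1 (X != Z) on D(X)={2,4,5,7} D(Z)={1,2,3,4,5,6}: no change
Constraint 2 (Z + U = X) on D(Z)={1,2,3,4,5,6} D(U)={1,2,5} D(X)={2,4,5,7}: no change
Constraint 3 (Z != Y) on D(Z)={1,2,3,4,5,6} D(Y)={3,6,7}: no change
Constraint 4 (Z + X = Y) on D(Z)={1,2,3,4,5,6} D(X)={2,4,5,7} D(Y)={3,6,7}: Z {1,2,3,4,5,6}->{1,2,3,4,5}; X {2,4,5,7}->{2,4,5}
So after constraint 4: D(U) = {1,2,5}

Answer: {1,2,5}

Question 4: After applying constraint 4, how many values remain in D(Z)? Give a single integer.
Answer: 5

Derivation:
Constraint 1 (X != Z) on D(X)={2,4,5,7} D(Z)={1,2,3,4,5,6}: no change
Constraint 2 (Z + U = X) on D(Z)={1,2,3,4,5,6} D(U)={1,2,5} D(X)={2,4,5,7}: no change
Constraint 3 (Z != Y) on D(Z)={1,2,3,4,5,6} D(Y)={3,6,7}: no change
Constraint 4 (Z + X = Y) on D(Z)={1,2,3,4,5,6} D(X)={2,4,5,7} D(Y)={3,6,7}: Z {1,2,3,4,5,6}->{1,2,3,4,5}; X {2,4,5,7}->{2,4,5}
So after constraint 4: D(Z)={1,2,3,4,5}, size = 5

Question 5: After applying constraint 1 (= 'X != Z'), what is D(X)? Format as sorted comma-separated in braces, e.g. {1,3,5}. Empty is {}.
Answer: {2,4,5,7}

Derivation:
Constraint 1 (X != Z) on D(X)={2,4,5,7} D(Z)={1,2,3,4,5,6}: no change
So after constraint 1: D(X) = {2,4,5,7}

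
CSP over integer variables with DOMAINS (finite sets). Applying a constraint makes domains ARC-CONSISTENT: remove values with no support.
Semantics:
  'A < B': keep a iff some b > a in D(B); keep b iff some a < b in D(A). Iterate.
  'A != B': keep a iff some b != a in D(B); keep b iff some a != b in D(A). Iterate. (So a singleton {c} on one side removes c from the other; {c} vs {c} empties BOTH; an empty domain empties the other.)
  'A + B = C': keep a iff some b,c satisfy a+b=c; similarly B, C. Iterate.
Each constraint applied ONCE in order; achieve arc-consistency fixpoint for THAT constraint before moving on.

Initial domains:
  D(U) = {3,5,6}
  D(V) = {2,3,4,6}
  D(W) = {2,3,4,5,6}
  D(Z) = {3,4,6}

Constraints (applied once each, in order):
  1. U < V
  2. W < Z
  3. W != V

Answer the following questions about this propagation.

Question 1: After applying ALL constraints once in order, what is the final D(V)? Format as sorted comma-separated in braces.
Constraint 1 (U < V) on D(U)={3,5,6} D(V)={2,3,4,6}: U {3,5,6}->{3,5}; V {2,3,4,6}->{4,6}
Constraint 2 (W < Z) on D(W)={2,3,4,5,6} D(Z)={3,4,6}: W {2,3,4,5,6}->{2,3,4,5}
Constraint 3 (W != V) on D(W)={2,3,4,5} D(V)={4,6}: no change
So after all 3 constraints: D(V) = {4,6}

Answer: {4,6}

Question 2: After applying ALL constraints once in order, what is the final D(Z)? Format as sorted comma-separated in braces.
Constraint 1 (U < V) on D(U)={3,5,6} D(V)={2,3,4,6}: U {3,5,6}->{3,5}; V {2,3,4,6}->{4,6}
Constraint 2 (W < Z) on D(W)={2,3,4,5,6} D(Z)={3,4,6}: W {2,3,4,5,6}->{2,3,4,5}
Constraint 3 (W != V) on D(W)={2,3,4,5} D(V)={4,6}: no change
So after all 3 constraints: D(Z) = {3,4,6}

Answer: {3,4,6}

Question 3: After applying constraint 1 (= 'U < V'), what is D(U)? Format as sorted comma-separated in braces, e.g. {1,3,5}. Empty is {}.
Constraint 1 (U < V) on D(U)={3,5,6} D(V)={2,3,4,6}: U {3,5,6}->{3,5}; V {2,3,4,6}->{4,6}
So after constraint 1: D(U) = {3,5}

Answer: {3,5}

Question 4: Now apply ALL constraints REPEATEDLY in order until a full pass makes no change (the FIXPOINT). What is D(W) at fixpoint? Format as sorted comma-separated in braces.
pass 0 (initial): D(W)={2,3,4,5,6}
pass 1: U {3,5,6}->{3,5}; V {2,3,4,6}->{4,6}; W {2,3,4,5,6}->{2,3,4,5}
pass 2: no change
Fixpoint after 2 passes: D(W) = {2,3,4,5}

Answer: {2,3,4,5}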